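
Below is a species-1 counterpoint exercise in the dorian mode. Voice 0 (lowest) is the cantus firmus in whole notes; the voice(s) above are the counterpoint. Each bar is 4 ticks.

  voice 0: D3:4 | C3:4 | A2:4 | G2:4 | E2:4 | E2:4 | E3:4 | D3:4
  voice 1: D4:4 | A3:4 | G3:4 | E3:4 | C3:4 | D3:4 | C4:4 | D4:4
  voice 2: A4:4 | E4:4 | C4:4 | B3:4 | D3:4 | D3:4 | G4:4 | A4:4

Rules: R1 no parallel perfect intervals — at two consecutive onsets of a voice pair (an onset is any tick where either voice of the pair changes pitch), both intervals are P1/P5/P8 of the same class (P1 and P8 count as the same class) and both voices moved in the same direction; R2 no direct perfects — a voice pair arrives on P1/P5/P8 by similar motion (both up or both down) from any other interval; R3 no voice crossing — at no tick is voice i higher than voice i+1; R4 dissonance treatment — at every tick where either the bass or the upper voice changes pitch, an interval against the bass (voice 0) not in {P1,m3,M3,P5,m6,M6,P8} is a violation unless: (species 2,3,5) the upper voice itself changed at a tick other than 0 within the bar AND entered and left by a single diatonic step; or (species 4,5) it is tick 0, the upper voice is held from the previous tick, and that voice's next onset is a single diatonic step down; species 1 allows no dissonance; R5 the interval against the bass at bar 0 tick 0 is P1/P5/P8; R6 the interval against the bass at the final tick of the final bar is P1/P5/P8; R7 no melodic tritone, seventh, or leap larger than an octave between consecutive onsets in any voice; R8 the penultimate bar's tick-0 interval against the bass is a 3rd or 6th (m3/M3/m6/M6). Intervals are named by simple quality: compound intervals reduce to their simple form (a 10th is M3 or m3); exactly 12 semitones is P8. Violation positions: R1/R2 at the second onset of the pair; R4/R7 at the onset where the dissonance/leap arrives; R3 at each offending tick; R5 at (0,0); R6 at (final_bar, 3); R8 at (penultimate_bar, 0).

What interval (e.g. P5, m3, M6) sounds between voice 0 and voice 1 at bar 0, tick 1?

P8

voice 0=D3 voice 1=D4 -> P8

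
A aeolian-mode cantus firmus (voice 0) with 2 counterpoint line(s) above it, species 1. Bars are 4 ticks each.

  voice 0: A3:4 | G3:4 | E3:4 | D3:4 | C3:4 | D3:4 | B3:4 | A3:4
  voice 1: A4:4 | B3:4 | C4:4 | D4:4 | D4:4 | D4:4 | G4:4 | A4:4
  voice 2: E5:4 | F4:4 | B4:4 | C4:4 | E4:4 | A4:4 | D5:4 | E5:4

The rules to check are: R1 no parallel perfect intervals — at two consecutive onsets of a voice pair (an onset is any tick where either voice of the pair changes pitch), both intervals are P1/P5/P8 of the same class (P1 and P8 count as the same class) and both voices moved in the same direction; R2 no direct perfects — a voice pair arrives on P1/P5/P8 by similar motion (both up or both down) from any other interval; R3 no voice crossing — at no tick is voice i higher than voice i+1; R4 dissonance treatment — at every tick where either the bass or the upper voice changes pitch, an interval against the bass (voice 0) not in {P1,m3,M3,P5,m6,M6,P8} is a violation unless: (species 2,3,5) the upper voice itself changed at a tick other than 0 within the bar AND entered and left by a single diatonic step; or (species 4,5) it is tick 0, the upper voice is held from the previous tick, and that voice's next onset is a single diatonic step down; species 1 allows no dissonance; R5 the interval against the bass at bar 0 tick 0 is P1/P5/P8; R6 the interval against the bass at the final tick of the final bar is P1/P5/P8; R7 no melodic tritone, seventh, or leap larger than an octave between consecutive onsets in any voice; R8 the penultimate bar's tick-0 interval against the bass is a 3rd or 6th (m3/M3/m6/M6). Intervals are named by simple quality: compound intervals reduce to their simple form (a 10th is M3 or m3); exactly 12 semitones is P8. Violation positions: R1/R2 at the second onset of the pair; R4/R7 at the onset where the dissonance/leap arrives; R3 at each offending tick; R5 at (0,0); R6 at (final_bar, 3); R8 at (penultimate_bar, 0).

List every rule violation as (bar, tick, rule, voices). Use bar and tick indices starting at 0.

bar 0: v0=A3 v1=A4 v2=E5 downbeat P5
bar 1: v0=G3 v1=B3 v2=F4 downbeat m7
bar 2: v0=E3 v1=C4 v2=B4 downbeat P5
bar 3: v0=D3 v1=D4 v2=C4 downbeat m7
bar 4: v0=C3 v1=D4 v2=E4 downbeat M3
bar 5: v0=D3 v1=D4 v2=A4 downbeat P5
bar 6: v0=B3 v1=G4 v2=D5 downbeat m3
bar 7: v0=A3 v1=A4 v2=E5 downbeat P5
  -> R4 @ bar 1 tick 0 v(0, 2): G3/F4 m7 untreated
  -> R7 @ bar 1 tick 0 v(1,): A4->B3 leap 10st
  -> R7 @ bar 1 tick 0 v(2,): E5->F4 leap 11st
  -> R7 @ bar 2 tick 0 v(2,): F4->B4 leap 6st
  -> R3 @ bar 3 tick 0 v(1, 2): D4 above C4
  -> R4 @ bar 3 tick 0 v(0, 2): D3/C4 m7 untreated
  -> R7 @ bar 3 tick 0 v(2,): B4->C4 leap 11st
  -> R3 @ bar 3 tick 1 v(1, 2): D4 above C4
  -> R3 @ bar 3 tick 2 v(1, 2): D4 above C4
  -> R3 @ bar 3 tick 3 v(1, 2): D4 above C4
  -> R4 @ bar 4 tick 0 v(0, 1): C3/D4 M2 untreated
  -> R2 @ bar 5 tick 0 v(0, 2): C3/E4 M3 -> D3/A4 P5 similar
  -> R1 @ bar 6 tick 0 v(1, 2): D4/A4 P5 -> G4/D5 P5 similar
  -> R1 @ bar 7 tick 0 v(1, 2): G4/D5 P5 -> A4/E5 P5 similar

(1, 0, R4, (0, 2))
(1, 0, R7, (1,))
(1, 0, R7, (2,))
(2, 0, R7, (2,))
(3, 0, R3, (1, 2))
(3, 0, R4, (0, 2))
(3, 0, R7, (2,))
(3, 1, R3, (1, 2))
(3, 2, R3, (1, 2))
(3, 3, R3, (1, 2))
(4, 0, R4, (0, 1))
(5, 0, R2, (0, 2))
(6, 0, R1, (1, 2))
(7, 0, R1, (1, 2))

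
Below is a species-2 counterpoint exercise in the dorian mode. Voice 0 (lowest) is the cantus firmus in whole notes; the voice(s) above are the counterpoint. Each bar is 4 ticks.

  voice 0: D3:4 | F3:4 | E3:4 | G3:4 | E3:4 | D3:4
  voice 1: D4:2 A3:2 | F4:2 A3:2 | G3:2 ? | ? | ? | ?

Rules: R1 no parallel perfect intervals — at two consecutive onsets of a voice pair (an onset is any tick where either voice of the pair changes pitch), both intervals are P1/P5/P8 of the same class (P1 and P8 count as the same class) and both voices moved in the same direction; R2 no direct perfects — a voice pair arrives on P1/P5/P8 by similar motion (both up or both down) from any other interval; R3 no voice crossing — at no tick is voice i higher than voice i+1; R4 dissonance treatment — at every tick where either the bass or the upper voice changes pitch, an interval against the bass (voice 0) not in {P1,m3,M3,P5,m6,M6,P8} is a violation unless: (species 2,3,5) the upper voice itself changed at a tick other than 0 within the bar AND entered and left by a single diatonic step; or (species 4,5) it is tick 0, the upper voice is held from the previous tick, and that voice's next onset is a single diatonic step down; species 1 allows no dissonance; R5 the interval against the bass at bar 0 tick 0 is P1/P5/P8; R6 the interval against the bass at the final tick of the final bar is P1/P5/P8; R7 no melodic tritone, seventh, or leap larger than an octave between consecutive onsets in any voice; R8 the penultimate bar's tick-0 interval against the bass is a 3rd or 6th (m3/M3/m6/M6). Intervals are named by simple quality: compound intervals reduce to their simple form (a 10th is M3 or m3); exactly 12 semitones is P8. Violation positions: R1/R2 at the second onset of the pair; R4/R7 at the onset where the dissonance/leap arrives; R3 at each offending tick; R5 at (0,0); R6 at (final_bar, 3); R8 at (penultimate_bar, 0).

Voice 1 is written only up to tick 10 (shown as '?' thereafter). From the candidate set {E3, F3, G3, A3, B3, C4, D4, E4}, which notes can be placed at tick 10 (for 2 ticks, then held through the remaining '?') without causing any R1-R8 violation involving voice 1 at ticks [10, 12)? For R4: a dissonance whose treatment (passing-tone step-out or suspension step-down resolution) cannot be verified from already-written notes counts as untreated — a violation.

E3: legal
F3: violates R4
G3: legal
A3: violates R4
B3: legal
C4: legal
D4: violates R4
E4: legal

{B3, C4, E3, E4, G3}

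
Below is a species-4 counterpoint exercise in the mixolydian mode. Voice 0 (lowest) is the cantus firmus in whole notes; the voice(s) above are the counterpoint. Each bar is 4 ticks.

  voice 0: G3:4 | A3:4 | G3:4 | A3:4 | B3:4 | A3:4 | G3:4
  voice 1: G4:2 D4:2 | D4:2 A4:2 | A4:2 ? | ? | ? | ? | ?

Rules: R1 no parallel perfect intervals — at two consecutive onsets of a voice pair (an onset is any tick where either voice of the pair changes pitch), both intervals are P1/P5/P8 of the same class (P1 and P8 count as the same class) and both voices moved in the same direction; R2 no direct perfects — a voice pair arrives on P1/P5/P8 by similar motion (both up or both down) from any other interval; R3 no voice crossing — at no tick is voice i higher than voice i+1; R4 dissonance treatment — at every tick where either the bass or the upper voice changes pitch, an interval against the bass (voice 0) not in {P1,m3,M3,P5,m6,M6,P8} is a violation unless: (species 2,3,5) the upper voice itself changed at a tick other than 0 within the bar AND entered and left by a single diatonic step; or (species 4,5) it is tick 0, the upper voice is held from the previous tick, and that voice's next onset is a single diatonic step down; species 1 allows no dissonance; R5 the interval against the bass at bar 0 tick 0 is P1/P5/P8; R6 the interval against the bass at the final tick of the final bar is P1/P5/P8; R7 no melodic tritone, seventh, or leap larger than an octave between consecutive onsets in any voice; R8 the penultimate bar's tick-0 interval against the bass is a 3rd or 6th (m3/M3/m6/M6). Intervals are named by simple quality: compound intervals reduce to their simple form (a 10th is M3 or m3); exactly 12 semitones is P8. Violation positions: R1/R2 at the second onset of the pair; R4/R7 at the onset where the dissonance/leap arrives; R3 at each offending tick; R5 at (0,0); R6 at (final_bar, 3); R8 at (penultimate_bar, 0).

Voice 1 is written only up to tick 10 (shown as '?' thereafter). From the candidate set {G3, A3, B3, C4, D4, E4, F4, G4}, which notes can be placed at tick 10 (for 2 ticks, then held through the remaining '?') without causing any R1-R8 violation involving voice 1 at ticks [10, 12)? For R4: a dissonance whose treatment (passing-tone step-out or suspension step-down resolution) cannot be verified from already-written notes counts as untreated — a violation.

{D4, E4, G4}

G3: violates R7
A3: violates R4
B3: violates R7
C4: violates R4
D4: legal
E4: legal
F4: violates R4
G4: legal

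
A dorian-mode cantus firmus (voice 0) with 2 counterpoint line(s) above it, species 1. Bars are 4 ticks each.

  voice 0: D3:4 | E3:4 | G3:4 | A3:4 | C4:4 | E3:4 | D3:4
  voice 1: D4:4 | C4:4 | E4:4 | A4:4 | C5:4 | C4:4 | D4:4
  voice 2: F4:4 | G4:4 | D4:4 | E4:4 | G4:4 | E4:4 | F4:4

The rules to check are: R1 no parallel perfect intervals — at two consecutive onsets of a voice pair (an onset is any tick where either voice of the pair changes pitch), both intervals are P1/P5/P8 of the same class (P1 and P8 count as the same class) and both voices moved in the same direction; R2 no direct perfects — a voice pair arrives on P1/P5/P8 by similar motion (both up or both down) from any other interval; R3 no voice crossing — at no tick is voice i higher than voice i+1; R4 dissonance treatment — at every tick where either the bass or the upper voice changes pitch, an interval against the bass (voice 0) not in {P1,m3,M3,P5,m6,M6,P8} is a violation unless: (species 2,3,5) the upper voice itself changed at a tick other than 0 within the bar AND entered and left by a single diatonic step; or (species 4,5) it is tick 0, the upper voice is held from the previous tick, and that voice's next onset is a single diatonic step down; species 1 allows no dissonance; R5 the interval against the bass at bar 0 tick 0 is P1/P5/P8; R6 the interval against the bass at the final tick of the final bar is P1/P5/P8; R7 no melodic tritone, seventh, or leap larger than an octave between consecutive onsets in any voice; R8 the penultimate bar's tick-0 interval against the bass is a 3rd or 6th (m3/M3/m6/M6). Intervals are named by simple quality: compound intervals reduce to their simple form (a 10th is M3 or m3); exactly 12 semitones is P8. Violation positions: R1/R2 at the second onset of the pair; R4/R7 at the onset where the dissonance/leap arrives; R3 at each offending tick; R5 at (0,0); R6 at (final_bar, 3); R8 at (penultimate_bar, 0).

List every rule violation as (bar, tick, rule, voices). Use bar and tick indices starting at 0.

bar 0: v0=D3 v1=D4 v2=F4 downbeat m3
bar 1: v0=E3 v1=C4 v2=G4 downbeat m3
bar 2: v0=G3 v1=E4 v2=D4 downbeat P5
bar 3: v0=A3 v1=A4 v2=E4 downbeat P5
bar 4: v0=C4 v1=C5 v2=G4 downbeat P5
bar 5: v0=E3 v1=C4 v2=E4 downbeat P8
bar 6: v0=D3 v1=D4 v2=F4 downbeat m3
  -> R5 @ bar 0 tick 0 v(0, 2): opens on m3
  -> R3 @ bar 2 tick 0 v(1, 2): E4 above D4
  -> R3 @ bar 2 tick 1 v(1, 2): E4 above D4
  -> R3 @ bar 2 tick 2 v(1, 2): E4 above D4
  -> R3 @ bar 2 tick 3 v(1, 2): E4 above D4
  -> R1 @ bar 3 tick 0 v(0, 2): G3/D4 P5 -> A3/E4 P5 similar
  -> R2 @ bar 3 tick 0 v(0, 1): G3/E4 M6 -> A3/A4 P8 similar
  -> R3 @ bar 3 tick 0 v(1, 2): A4 above E4
  -> R3 @ bar 3 tick 1 v(1, 2): A4 above E4
  -> R3 @ bar 3 tick 2 v(1, 2): A4 above E4
  -> R3 @ bar 3 tick 3 v(1, 2): A4 above E4
  -> R1 @ bar 4 tick 0 v(0, 1): A3/A4 P8 -> C4/C5 P8 similar
  -> R1 @ bar 4 tick 0 v(0, 2): A3/E4 P5 -> C4/G4 P5 similar
  -> R3 @ bar 4 tick 0 v(1, 2): C5 above G4
  -> R3 @ bar 4 tick 1 v(1, 2): C5 above G4
  -> R3 @ bar 4 tick 2 v(1, 2): C5 above G4
  -> R3 @ bar 4 tick 3 v(1, 2): C5 above G4
  -> R2 @ bar 5 tick 0 v(0, 2): C4/G4 P5 -> E3/E4 P8 similar
  -> R8 @ bar 5 tick 0 v(0, 2): penult P8 not 3rd/6th
  -> R6 @ bar 6 tick 3 v(0, 2): closes on m3

(0, 0, R5, (0, 2))
(2, 0, R3, (1, 2))
(2, 1, R3, (1, 2))
(2, 2, R3, (1, 2))
(2, 3, R3, (1, 2))
(3, 0, R1, (0, 2))
(3, 0, R2, (0, 1))
(3, 0, R3, (1, 2))
(3, 1, R3, (1, 2))
(3, 2, R3, (1, 2))
(3, 3, R3, (1, 2))
(4, 0, R1, (0, 1))
(4, 0, R1, (0, 2))
(4, 0, R3, (1, 2))
(4, 1, R3, (1, 2))
(4, 2, R3, (1, 2))
(4, 3, R3, (1, 2))
(5, 0, R2, (0, 2))
(5, 0, R8, (0, 2))
(6, 3, R6, (0, 2))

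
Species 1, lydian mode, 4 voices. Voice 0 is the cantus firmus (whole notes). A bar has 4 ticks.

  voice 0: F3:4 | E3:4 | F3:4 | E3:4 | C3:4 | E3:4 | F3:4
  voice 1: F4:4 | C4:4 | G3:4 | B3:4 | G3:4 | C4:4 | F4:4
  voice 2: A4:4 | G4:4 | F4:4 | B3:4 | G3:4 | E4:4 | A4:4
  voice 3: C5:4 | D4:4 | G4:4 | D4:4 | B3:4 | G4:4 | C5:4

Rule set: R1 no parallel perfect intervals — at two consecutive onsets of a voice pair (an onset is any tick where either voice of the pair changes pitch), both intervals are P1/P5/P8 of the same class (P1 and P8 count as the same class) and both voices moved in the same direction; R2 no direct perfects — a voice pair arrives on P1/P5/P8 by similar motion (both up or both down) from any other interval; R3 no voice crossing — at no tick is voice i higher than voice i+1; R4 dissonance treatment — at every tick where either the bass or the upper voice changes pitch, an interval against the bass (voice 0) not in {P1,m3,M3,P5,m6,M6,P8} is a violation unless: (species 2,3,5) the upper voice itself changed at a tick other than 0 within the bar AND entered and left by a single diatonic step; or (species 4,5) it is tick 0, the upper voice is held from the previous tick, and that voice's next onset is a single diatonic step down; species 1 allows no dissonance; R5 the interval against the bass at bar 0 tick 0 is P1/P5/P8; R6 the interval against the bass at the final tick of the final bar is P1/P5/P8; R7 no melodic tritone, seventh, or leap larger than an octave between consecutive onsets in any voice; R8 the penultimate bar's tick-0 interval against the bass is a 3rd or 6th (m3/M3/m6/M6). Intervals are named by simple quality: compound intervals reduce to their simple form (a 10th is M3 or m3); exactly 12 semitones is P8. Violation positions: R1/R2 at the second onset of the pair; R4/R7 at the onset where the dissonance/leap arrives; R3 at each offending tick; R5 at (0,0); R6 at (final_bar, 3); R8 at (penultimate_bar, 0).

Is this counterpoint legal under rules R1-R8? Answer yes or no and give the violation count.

No (24 violations)

bar 0: v0=F3 v1=F4 v2=A4 v3=C5 (P5)
bar 1: v0=E3 v1=C4 v2=G4 v3=D4 (m7)
bar 2: v0=F3 v1=G3 v2=F4 v3=G4 (M2)
bar 3: v0=E3 v1=B3 v2=B3 v3=D4 (m7)
bar 4: v0=C3 v1=G3 v2=G3 v3=B3 (M7)
bar 5: v0=E3 v1=C4 v2=E4 v3=G4 (m3)
bar 6: v0=F3 v1=F4 v2=A4 v3=C5 (P5)
  R5 @ bar0.0: opens on M3
  R2 @ bar1.0: F4/A4 M3 -> C4/G4 P5 similar
  R3 @ bar1.0: G4 above D4
  R4 @ bar1.0: E3/D4 m7 untreated
  R7 @ bar1.0: C5->D4 leap 10st
  R3 @ bar1.1: G4 above D4
  R3 @ bar1.2: G4 above D4
  R3 @ bar1.3: G4 above D4
  R4 @ bar2.0: F3/G3 M2 untreated
  R4 @ bar2.0: F3/G4 M2 untreated
  R2 @ bar3.0: F3/F4 P8 -> E3/B3 P5 similar
  R4 @ bar3.0: E3/D4 m7 untreated
  R7 @ bar3.0: F4->B3 leap 6st
  R1 @ bar4.0: E3/B3 P5 -> C3/G3 P5 similar
  R1 @ bar4.0: E3/B3 P5 -> C3/G3 P5 similar
  R1 @ bar4.0: B3/B3 P1 -> G3/G3 P1 similar
  R4 @ bar4.0: C3/B3 M7 untreated
  R2 @ bar5.0: C3/G3 P5 -> E3/E4 P8 similar
  R2 @ bar5.0: G3/B3 M3 -> C4/G4 P5 similar
  R8 @ bar5.0: penult P8 not 3rd/6th
  R1 @ bar6.0: C4/G4 P5 -> F4/C5 P5 similar
  R2 @ bar6.0: E3/C4 m6 -> F3/F4 P8 similar
  R2 @ bar6.0: E3/G4 m3 -> F3/C5 P5 similar
  R6 @ bar6.3: closes on M3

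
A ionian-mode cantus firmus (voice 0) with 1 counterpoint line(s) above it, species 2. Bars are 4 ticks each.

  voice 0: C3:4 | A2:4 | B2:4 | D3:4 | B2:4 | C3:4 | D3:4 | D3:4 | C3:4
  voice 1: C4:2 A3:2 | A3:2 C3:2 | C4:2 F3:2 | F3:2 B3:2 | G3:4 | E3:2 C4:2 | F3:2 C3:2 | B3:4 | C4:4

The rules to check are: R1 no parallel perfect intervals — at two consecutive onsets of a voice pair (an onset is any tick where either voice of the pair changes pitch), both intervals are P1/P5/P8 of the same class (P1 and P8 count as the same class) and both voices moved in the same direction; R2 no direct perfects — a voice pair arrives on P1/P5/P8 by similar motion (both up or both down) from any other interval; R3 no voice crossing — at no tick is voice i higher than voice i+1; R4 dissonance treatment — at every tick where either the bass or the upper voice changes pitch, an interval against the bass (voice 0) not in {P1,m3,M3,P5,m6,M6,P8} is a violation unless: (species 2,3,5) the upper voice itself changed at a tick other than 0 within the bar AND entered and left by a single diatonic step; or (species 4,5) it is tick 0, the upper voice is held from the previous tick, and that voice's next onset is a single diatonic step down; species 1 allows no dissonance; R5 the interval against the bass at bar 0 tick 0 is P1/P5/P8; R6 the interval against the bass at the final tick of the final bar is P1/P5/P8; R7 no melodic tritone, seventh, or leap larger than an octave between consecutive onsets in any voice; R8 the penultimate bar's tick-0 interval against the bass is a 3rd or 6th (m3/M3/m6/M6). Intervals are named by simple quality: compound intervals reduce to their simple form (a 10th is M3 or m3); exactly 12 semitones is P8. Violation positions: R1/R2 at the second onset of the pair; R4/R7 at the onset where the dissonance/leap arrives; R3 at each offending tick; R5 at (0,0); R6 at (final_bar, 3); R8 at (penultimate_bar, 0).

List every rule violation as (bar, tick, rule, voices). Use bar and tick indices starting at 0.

(2, 0, R4, (0, 1))
(2, 2, R4, (0, 1))
(3, 2, R7, (1,))
(6, 2, R3, (0, 1))
(6, 2, R4, (0, 1))
(6, 3, R3, (0, 1))
(7, 0, R7, (1,))

bar 0: v0=C3 v1=C4 downbeat P8
bar 1: v0=A2 v1=A3 downbeat P8
bar 2: v0=B2 v1=C4 downbeat m2
bar 3: v0=D3 v1=F3 downbeat m3
bar 4: v0=B2 v1=G3 downbeat m6
bar 5: v0=C3 v1=E3 downbeat M3
bar 6: v0=D3 v1=F3 downbeat m3
bar 7: v0=D3 v1=B3 downbeat M6
bar 8: v0=C3 v1=C4 downbeat P8
  -> R4 @ bar 2 tick 0 v(0, 1): B2/C4 m2 untreated
  -> R4 @ bar 2 tick 2 v(0, 1): B2/F3 TT untreated
  -> R7 @ bar 3 tick 2 v(1,): F3->B3 leap 6st
  -> R3 @ bar 6 tick 2 v(0, 1): D3 above C3
  -> R4 @ bar 6 tick 2 v(0, 1): D3/C3 M2 untreated
  -> R3 @ bar 6 tick 3 v(0, 1): D3 above C3
  -> R7 @ bar 7 tick 0 v(1,): C3->B3 leap 11st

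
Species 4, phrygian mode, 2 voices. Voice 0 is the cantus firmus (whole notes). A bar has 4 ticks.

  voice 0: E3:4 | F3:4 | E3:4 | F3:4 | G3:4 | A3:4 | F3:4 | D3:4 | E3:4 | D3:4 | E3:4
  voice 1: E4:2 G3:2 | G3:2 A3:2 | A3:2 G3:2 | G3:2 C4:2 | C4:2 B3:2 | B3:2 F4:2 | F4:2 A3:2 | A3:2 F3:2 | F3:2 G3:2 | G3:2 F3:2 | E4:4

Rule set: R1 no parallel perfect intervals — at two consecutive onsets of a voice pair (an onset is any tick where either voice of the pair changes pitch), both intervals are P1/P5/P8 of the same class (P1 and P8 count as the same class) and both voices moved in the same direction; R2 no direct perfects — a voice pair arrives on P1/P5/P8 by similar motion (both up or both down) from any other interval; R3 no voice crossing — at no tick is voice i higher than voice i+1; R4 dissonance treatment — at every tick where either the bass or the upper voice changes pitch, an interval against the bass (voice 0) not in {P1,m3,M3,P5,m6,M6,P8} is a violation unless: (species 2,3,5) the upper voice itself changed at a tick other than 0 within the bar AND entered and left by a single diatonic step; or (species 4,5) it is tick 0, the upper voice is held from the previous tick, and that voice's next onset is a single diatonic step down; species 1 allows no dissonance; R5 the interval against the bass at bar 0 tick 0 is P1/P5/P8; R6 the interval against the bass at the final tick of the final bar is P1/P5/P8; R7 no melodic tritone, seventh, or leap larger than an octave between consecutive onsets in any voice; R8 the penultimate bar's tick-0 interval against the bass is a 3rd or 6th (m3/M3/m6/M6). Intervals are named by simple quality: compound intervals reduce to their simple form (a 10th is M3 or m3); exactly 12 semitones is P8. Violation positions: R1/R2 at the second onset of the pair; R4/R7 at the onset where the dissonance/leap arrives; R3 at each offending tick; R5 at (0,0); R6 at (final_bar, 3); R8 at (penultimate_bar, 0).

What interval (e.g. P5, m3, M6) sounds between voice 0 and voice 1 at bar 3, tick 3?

voice 0=F3 voice 1=C4 -> P5

P5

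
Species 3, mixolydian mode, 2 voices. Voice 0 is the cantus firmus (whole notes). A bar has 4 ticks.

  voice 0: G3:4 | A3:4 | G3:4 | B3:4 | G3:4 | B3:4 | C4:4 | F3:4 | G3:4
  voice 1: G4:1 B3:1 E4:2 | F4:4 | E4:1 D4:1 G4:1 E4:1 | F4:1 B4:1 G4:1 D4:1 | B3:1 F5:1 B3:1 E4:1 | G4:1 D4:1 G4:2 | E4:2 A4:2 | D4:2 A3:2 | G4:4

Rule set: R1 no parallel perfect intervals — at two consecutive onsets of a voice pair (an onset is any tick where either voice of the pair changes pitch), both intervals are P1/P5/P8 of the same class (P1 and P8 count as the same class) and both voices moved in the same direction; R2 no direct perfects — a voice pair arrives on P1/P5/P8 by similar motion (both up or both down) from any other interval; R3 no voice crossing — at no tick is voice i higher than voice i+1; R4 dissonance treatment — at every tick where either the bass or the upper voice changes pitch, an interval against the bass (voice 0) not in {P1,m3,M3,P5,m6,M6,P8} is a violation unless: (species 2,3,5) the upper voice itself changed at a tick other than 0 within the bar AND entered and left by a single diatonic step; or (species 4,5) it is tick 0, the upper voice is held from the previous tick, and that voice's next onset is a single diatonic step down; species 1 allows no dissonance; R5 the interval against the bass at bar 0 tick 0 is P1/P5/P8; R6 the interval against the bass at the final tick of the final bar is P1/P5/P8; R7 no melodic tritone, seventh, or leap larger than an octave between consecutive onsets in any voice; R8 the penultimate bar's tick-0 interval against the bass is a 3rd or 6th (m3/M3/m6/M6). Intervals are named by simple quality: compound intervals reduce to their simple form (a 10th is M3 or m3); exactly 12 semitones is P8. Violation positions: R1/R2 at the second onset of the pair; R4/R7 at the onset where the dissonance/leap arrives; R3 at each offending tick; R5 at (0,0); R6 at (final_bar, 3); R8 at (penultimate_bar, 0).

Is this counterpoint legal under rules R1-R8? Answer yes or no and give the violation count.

No (7 violations)

bar 0: v0=G3 v1=G4 (P8)
bar 1: v0=A3 v1=F4 (m6)
bar 2: v0=G3 v1=E4 (M6)
bar 3: v0=B3 v1=F4 (TT)
bar 4: v0=G3 v1=B3 (M3)
bar 5: v0=B3 v1=G4 (m6)
bar 6: v0=C4 v1=E4 (M3)
bar 7: v0=F3 v1=D4 (M6)
bar 8: v0=G3 v1=G4 (P8)
  R4 @ bar3.0: B3/F4 TT untreated
  R7 @ bar3.1: F4->B4 leap 6st
  R4 @ bar4.1: G3/F5 m7 untreated
  R7 @ bar4.1: B3->F5 leap 18st
  R7 @ bar4.2: F5->B3 leap 18st
  R2 @ bar8.0: F3/A3 M3 -> G3/G4 P8 similar
  R7 @ bar8.0: A3->G4 leap 10st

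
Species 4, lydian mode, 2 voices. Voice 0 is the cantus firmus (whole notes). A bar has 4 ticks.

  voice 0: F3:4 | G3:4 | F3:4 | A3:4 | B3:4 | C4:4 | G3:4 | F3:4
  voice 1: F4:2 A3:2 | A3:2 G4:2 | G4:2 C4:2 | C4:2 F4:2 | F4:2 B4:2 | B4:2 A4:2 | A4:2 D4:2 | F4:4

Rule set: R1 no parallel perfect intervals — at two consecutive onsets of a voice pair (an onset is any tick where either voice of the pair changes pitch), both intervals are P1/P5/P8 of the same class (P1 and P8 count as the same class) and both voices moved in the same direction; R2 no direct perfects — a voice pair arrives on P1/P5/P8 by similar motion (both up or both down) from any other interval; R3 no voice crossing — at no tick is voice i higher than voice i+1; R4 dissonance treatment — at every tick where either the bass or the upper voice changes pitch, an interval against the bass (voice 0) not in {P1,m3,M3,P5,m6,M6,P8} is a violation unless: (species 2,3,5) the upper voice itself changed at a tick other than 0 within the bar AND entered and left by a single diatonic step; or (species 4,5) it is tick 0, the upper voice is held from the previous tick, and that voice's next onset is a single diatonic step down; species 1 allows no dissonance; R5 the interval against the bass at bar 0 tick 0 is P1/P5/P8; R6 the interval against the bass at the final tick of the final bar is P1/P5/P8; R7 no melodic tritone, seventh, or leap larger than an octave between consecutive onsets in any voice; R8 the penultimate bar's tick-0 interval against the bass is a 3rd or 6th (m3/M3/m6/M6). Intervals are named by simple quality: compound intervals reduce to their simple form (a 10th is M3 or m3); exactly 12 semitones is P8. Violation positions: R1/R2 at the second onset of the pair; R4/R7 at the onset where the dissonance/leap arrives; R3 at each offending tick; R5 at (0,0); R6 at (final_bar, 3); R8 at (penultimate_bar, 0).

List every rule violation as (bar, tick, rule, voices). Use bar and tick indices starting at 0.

bar 0: v0=F3 v1=F4 downbeat P8
bar 1: v0=G3 v1=A3 downbeat M2
bar 2: v0=F3 v1=G4 downbeat M2
bar 3: v0=A3 v1=C4 downbeat m3
bar 4: v0=B3 v1=F4 downbeat TT
bar 5: v0=C4 v1=B4 downbeat M7
bar 6: v0=G3 v1=A4 downbeat M2
bar 7: v0=F3 v1=F4 downbeat P8
  -> R4 @ bar 1 tick 0 v(0, 1): G3/A3 M2 untreated
  -> R7 @ bar 1 tick 2 v(1,): A3->G4 leap 10st
  -> R4 @ bar 2 tick 0 v(0, 1): F3/G4 M2 untreated
  -> R4 @ bar 4 tick 0 v(0, 1): B3/F4 TT untreated
  -> R7 @ bar 4 tick 2 v(1,): F4->B4 leap 6st
  -> R4 @ bar 6 tick 0 v(0, 1): G3/A4 M2 untreated
  -> R8 @ bar 6 tick 0 v(0, 1): penult M2 not 3rd/6th

(1, 0, R4, (0, 1))
(1, 2, R7, (1,))
(2, 0, R4, (0, 1))
(4, 0, R4, (0, 1))
(4, 2, R7, (1,))
(6, 0, R4, (0, 1))
(6, 0, R8, (0, 1))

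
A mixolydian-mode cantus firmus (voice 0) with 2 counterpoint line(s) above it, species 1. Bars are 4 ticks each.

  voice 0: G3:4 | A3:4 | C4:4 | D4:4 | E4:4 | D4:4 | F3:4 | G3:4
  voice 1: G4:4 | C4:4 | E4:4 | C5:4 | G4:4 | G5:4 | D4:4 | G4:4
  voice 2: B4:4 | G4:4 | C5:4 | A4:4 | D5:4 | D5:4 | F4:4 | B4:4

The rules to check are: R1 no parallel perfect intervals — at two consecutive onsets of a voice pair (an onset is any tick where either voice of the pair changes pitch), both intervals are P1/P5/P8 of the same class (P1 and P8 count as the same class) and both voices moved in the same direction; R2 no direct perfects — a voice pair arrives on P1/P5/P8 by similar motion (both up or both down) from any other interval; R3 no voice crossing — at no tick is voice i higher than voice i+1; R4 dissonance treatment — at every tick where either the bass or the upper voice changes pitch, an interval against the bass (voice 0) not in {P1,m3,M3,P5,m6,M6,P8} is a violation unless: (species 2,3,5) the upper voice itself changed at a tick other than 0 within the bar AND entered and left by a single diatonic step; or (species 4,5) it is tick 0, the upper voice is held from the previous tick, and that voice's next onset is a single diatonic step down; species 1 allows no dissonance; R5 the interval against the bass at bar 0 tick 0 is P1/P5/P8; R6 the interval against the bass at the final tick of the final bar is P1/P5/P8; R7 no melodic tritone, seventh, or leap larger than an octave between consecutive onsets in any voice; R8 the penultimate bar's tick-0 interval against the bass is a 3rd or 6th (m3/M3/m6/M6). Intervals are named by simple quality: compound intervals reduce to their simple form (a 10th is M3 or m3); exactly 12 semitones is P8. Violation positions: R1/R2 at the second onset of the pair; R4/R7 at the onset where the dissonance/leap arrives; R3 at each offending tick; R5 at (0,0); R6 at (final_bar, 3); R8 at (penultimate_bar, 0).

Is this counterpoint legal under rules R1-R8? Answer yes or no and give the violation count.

bar 0: v0=G3 v1=G4 v2=B4 (M3)
bar 1: v0=A3 v1=C4 v2=G4 (m7)
bar 2: v0=C4 v1=E4 v2=C5 (P8)
bar 3: v0=D4 v1=C5 v2=A4 (P5)
bar 4: v0=E4 v1=G4 v2=D5 (m7)
bar 5: v0=D4 v1=G5 v2=D5 (P8)
bar 6: v0=F3 v1=D4 v2=F4 (P8)
bar 7: v0=G3 v1=G4 v2=B4 (M3)
  R5 @ bar0.0: opens on M3
  R2 @ bar1.0: G4/B4 M3 -> C4/G4 P5 similar
  R4 @ bar1.0: A3/G4 m7 untreated
  R2 @ bar2.0: A3/G4 m7 -> C4/C5 P8 similar
  R3 @ bar3.0: C5 above A4
  R4 @ bar3.0: D4/C5 m7 untreated
  R3 @ bar3.1: C5 above A4
  R3 @ bar3.2: C5 above A4
  R3 @ bar3.3: C5 above A4
  R4 @ bar4.0: E4/D5 m7 untreated
  R3 @ bar5.0: G5 above D5
  R4 @ bar5.0: D4/G5 P4 untreated
  R3 @ bar5.1: G5 above D5
  R3 @ bar5.2: G5 above D5
  R3 @ bar5.3: G5 above D5
  R1 @ bar6.0: D4/D5 P8 -> F3/F4 P8 similar
  R7 @ bar6.0: G5->D4 leap 17st
  R8 @ bar6.0: penult P8 not 3rd/6th
  R2 @ bar7.0: F3/D4 M6 -> G3/G4 P8 similar
  R7 @ bar7.0: F4->B4 leap 6st
  R6 @ bar7.3: closes on M3

No (21 violations)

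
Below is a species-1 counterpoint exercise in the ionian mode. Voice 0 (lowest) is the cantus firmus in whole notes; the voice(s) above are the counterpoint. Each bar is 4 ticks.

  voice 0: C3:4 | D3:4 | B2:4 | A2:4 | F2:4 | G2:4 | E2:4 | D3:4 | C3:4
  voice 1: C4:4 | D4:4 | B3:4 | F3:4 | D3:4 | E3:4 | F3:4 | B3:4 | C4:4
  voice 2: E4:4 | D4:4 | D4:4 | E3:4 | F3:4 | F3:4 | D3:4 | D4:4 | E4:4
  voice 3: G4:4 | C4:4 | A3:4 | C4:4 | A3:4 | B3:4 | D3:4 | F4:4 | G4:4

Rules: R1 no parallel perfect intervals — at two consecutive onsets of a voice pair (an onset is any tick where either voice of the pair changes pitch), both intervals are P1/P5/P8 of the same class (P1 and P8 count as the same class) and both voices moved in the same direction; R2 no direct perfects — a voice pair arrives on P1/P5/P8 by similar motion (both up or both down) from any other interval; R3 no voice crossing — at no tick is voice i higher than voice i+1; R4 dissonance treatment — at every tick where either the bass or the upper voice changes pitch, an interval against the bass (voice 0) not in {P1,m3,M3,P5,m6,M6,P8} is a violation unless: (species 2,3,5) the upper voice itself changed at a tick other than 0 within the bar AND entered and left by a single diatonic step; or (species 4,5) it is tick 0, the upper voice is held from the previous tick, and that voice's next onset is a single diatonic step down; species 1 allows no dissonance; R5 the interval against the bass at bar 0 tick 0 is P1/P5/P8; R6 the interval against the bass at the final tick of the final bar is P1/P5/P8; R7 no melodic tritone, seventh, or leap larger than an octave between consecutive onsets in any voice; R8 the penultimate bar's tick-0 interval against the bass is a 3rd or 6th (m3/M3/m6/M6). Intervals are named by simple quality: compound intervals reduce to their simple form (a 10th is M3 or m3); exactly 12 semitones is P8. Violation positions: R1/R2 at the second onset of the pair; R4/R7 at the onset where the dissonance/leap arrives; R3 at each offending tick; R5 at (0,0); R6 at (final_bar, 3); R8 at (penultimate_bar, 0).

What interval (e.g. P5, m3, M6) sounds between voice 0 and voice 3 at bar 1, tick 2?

m7

voice 0=D3 voice 3=C4 -> m7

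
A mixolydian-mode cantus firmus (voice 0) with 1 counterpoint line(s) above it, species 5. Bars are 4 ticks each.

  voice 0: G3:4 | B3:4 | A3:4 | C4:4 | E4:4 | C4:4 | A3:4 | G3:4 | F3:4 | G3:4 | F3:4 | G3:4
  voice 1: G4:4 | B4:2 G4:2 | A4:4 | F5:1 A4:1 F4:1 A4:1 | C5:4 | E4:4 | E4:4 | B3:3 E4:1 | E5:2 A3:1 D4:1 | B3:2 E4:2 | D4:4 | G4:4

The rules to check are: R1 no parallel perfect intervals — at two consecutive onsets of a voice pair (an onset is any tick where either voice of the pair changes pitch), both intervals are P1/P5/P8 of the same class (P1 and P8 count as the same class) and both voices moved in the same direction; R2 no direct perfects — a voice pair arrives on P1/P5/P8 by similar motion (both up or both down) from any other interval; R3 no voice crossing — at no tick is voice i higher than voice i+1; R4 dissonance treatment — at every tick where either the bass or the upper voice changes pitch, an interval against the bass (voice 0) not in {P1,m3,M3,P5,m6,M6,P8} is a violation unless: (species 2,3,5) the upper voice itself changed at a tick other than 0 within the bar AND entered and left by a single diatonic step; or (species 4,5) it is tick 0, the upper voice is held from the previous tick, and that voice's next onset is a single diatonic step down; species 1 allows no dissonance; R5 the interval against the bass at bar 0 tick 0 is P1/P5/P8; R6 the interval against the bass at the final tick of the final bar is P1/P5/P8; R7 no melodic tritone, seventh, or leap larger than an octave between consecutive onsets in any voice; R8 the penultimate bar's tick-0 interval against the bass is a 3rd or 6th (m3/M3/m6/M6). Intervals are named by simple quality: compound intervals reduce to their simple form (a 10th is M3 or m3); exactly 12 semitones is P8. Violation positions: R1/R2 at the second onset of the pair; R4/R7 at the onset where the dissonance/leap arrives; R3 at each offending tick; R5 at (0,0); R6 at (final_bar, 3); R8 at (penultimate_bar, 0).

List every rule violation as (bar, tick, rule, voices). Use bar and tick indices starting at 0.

bar 0: v0=G3 v1=G4 downbeat P8
bar 1: v0=B3 v1=B4 downbeat P8
bar 2: v0=A3 v1=A4 downbeat P8
bar 3: v0=C4 v1=F5 downbeat P4
bar 4: v0=E4 v1=C5 downbeat m6
bar 5: v0=C4 v1=E4 downbeat M3
bar 6: v0=A3 v1=E4 downbeat P5
bar 7: v0=G3 v1=B3 downbeat M3
bar 8: v0=F3 v1=E5 downbeat M7
bar 9: v0=G3 v1=B3 downbeat M3
bar 10: v0=F3 v1=D4 downbeat M6
bar 11: v0=G3 v1=G4 downbeat P8
  -> R1 @ bar 1 tick 0 v(0, 1): G3/G4 P8 -> B3/B4 P8 similar
  -> R4 @ bar 3 tick 0 v(0, 1): C4/F5 P4 untreated
  -> R4 @ bar 3 tick 2 v(0, 1): C4/F4 P4 untreated
  -> R4 @ bar 8 tick 0 v(0, 1): F3/E5 M7 untreated
  -> R7 @ bar 8 tick 2 v(1,): E5->A3 leap 19st
  -> R2 @ bar 11 tick 0 v(0, 1): F3/D4 M6 -> G3/G4 P8 similar

(1, 0, R1, (0, 1))
(3, 0, R4, (0, 1))
(3, 2, R4, (0, 1))
(8, 0, R4, (0, 1))
(8, 2, R7, (1,))
(11, 0, R2, (0, 1))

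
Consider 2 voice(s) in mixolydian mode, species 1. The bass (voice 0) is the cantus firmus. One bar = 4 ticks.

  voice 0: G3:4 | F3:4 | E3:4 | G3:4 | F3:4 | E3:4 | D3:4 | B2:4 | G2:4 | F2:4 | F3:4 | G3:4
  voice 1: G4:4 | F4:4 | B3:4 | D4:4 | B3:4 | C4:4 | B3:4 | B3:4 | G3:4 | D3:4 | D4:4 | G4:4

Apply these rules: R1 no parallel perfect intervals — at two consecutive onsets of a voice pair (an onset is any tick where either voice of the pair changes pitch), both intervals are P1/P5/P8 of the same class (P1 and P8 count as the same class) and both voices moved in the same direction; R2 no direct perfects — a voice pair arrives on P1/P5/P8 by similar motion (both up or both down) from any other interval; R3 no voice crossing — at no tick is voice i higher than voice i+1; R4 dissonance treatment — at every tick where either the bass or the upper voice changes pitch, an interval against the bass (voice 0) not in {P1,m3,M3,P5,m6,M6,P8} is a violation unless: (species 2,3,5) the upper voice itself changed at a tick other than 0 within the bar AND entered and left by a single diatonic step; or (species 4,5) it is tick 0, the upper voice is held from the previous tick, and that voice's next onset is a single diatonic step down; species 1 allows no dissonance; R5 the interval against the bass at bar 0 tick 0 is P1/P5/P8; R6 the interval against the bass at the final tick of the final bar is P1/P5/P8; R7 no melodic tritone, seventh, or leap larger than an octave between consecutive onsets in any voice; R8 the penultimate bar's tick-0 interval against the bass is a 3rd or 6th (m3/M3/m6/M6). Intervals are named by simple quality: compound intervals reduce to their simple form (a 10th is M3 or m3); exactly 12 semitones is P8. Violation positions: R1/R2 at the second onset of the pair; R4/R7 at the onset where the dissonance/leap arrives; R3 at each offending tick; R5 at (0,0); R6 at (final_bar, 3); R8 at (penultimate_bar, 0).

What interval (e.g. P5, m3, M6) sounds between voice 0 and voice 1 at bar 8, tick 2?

P8

voice 0=G2 voice 1=G3 -> P8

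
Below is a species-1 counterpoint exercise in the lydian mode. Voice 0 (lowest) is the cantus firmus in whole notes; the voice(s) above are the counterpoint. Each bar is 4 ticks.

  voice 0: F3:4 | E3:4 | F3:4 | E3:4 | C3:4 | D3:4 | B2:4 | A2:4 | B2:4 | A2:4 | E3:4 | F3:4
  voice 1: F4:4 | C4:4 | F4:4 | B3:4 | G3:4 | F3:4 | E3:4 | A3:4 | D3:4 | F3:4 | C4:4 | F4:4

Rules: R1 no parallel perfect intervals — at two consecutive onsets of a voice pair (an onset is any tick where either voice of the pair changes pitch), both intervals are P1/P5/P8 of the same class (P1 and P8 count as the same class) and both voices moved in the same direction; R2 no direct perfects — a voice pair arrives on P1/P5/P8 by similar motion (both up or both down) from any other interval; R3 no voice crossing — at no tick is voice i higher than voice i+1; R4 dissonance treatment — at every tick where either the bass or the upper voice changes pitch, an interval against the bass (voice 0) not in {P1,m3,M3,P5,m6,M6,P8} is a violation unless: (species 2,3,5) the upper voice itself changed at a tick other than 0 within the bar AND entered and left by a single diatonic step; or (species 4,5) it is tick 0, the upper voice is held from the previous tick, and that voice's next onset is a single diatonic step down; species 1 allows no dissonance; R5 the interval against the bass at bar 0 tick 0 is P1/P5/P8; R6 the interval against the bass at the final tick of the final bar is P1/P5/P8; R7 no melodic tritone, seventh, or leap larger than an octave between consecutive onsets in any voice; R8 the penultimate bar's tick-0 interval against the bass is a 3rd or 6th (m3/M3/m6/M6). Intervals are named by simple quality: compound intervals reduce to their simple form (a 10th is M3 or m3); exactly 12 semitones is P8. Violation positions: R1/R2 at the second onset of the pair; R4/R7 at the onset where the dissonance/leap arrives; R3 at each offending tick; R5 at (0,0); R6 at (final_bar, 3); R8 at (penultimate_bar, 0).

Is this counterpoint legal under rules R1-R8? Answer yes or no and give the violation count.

No (6 violations)

bar 0: v0=F3 v1=F4 (P8)
bar 1: v0=E3 v1=C4 (m6)
bar 2: v0=F3 v1=F4 (P8)
bar 3: v0=E3 v1=B3 (P5)
bar 4: v0=C3 v1=G3 (P5)
bar 5: v0=D3 v1=F3 (m3)
bar 6: v0=B2 v1=E3 (P4)
bar 7: v0=A2 v1=A3 (P8)
bar 8: v0=B2 v1=D3 (m3)
bar 9: v0=A2 v1=F3 (m6)
bar 10: v0=E3 v1=C4 (m6)
bar 11: v0=F3 v1=F4 (P8)
  R2 @ bar2.0: E3/C4 m6 -> F3/F4 P8 similar
  R2 @ bar3.0: F3/F4 P8 -> E3/B3 P5 similar
  R7 @ bar3.0: F4->B3 leap 6st
  R1 @ bar4.0: E3/B3 P5 -> C3/G3 P5 similar
  R4 @ bar6.0: B2/E3 P4 untreated
  R2 @ bar11.0: E3/C4 m6 -> F3/F4 P8 similar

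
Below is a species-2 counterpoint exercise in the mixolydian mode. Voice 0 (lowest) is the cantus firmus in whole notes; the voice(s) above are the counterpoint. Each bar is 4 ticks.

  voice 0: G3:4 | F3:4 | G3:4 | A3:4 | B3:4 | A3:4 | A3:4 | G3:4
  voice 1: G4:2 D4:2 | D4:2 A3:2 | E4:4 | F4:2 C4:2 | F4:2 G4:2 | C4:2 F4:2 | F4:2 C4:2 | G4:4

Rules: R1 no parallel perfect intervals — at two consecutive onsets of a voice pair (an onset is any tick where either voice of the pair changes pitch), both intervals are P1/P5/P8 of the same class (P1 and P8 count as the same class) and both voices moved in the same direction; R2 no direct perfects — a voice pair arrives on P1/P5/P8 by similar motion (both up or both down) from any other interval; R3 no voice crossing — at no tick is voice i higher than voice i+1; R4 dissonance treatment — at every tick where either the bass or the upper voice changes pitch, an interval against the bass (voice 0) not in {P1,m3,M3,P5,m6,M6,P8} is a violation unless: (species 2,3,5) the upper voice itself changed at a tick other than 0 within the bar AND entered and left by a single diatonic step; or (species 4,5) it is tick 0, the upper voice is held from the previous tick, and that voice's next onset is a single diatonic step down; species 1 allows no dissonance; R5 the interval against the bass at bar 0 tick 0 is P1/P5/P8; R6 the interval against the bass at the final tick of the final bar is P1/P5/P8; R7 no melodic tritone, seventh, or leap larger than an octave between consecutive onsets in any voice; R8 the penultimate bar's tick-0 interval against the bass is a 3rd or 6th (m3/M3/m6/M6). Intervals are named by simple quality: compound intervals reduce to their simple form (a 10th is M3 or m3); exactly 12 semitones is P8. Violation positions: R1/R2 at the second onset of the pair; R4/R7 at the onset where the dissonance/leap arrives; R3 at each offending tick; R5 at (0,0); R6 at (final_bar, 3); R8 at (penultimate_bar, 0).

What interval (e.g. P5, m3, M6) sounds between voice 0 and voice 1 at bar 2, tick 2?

voice 0=G3 voice 1=E4 -> M6

M6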